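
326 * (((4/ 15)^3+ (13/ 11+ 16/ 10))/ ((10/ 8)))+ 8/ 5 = 135885616/ 185625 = 732.04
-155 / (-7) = 155 / 7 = 22.14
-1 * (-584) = 584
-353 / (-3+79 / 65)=22945 / 116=197.80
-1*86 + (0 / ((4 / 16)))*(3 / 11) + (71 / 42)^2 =-146663 / 1764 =-83.14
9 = 9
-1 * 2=-2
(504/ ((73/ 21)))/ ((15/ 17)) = 59976/ 365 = 164.32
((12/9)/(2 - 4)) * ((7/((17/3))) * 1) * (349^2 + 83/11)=-18758516/187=-100312.92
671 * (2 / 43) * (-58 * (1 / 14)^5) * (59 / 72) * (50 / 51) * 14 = -28702025 / 758216592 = -0.04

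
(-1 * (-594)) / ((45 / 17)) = 1122 / 5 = 224.40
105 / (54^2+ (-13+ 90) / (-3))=315 / 8671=0.04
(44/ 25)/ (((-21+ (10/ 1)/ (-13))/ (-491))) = 280852/ 7075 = 39.70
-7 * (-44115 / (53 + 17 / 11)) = 226457 / 40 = 5661.42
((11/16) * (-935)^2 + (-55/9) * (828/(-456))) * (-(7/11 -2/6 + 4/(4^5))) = -129213714785/700416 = -184481.39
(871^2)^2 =575536166881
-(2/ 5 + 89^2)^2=-62748577.96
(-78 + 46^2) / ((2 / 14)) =14266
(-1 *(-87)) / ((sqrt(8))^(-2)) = 696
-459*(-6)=2754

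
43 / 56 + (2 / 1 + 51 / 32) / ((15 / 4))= 145 / 84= 1.73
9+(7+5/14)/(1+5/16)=14.61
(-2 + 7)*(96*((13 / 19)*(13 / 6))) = 13520 / 19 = 711.58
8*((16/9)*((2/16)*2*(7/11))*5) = 1120/99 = 11.31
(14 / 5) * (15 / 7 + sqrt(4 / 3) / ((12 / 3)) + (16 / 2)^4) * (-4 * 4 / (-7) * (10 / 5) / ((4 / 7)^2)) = 98 * sqrt(3) / 15 + 803236 / 5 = 160658.52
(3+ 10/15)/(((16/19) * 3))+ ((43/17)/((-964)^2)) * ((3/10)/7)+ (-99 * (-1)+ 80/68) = 1011477712111/9952760160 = 101.63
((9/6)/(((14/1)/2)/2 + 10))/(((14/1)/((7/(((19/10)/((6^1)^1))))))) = 0.18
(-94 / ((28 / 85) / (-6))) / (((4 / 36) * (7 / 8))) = 862920 / 49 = 17610.61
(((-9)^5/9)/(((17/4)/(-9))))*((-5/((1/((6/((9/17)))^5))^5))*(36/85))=-6723861429727407888969546000000.00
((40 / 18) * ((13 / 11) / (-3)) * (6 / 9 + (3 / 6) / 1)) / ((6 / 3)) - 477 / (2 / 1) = -425917 / 1782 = -239.01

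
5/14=0.36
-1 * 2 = -2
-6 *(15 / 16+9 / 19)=-1287 / 152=-8.47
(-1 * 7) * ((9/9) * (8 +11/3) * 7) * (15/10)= -1715/2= -857.50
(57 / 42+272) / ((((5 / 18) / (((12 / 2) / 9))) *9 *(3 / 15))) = 7654 / 21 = 364.48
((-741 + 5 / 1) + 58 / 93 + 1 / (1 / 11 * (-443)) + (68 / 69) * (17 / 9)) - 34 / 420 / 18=-875812862023 / 1193947020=-733.54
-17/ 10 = -1.70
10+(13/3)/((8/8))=43/3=14.33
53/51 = 1.04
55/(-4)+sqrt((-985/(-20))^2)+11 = 93/2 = 46.50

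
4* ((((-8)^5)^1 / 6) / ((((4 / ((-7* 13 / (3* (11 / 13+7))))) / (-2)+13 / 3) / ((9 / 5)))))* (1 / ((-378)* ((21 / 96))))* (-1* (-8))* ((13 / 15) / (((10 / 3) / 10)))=18429771776 / 9037875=2039.17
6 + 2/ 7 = 44/ 7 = 6.29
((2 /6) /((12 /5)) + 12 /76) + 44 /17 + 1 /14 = 2.96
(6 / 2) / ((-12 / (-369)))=369 / 4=92.25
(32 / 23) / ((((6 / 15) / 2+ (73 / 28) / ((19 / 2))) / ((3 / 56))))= 2280 / 14513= 0.16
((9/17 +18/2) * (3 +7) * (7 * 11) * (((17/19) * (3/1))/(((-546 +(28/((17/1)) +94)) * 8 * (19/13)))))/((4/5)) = -3132675/670016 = -4.68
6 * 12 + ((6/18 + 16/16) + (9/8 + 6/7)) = 12653/168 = 75.32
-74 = -74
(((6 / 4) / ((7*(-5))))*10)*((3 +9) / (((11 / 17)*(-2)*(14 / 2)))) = 306 / 539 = 0.57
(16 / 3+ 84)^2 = 71824 / 9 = 7980.44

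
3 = 3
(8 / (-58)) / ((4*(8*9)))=-0.00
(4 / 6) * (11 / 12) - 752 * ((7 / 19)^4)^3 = 24159108446175035 / 39839668543190898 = 0.61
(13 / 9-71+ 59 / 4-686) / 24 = -26669 / 864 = -30.87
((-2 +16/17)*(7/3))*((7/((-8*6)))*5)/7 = 0.26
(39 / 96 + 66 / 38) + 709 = 432375 / 608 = 711.14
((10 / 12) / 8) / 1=5 / 48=0.10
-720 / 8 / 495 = -2 / 11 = -0.18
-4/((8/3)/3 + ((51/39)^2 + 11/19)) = -57798/45919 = -1.26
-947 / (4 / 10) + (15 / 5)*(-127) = -5497 / 2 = -2748.50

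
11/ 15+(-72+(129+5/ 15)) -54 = 61/ 15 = 4.07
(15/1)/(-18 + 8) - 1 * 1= -5/2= -2.50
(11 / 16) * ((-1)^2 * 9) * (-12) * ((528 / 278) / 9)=-2178 / 139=-15.67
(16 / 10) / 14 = 4 / 35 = 0.11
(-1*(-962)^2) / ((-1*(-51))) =-925444 / 51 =-18145.96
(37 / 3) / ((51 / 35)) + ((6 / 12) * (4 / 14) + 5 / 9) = 9.16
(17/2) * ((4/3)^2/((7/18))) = 272/7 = 38.86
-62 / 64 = -0.97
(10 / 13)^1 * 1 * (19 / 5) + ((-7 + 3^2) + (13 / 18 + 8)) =3193 / 234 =13.65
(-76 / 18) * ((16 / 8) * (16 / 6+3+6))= -2660 / 27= -98.52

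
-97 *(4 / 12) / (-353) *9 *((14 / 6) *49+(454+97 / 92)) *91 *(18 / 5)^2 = 112360922037 / 202975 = 553570.25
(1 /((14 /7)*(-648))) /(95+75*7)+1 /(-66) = -133931 /8838720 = -0.02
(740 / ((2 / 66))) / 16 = 6105 / 4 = 1526.25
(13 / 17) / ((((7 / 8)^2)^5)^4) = 17279963945203906347749491783644479488 / 108235697935453475757604397366808017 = 159.65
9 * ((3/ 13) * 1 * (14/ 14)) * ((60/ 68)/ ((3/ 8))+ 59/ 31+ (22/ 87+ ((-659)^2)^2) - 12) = 77824087216482924/ 198679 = 391707665211.13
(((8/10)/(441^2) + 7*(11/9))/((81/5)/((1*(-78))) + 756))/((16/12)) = 108153097/12738894462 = 0.01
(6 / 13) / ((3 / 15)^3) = 750 / 13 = 57.69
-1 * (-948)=948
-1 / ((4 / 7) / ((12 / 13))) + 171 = 2202 / 13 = 169.38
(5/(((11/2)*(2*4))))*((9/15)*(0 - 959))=-2877/44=-65.39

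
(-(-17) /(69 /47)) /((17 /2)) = 94 /69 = 1.36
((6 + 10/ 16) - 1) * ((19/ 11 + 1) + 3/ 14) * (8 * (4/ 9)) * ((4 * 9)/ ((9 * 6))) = 3020/ 77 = 39.22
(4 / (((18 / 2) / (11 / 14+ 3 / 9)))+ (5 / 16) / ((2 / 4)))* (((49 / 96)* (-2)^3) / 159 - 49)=-22677011 / 412128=-55.02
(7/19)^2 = 49/361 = 0.14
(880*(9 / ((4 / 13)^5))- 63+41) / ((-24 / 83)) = -15254456041 / 1536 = -9931286.49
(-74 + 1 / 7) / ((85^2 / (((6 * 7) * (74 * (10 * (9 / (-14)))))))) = 2065932 / 10115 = 204.24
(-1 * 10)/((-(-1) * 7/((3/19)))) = -30/133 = -0.23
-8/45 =-0.18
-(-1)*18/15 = 6/5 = 1.20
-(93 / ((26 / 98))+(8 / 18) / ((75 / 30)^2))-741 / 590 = -121446379 / 345150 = -351.87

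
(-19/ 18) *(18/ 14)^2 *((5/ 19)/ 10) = -9/ 196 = -0.05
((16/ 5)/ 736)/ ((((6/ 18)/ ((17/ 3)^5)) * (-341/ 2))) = -1419857/ 3176415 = -0.45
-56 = -56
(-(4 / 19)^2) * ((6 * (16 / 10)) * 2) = -1536 / 1805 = -0.85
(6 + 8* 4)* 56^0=38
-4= -4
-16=-16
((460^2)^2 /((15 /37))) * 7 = 2319322208000 /3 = 773107402666.67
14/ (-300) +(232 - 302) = -10507/ 150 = -70.05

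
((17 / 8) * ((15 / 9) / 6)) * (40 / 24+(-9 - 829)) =-213265 / 432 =-493.67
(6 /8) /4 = 3 /16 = 0.19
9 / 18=1 / 2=0.50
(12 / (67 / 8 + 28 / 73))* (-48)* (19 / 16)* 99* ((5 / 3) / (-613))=399456 / 19003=21.02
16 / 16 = 1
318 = 318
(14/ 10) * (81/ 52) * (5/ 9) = 63/ 52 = 1.21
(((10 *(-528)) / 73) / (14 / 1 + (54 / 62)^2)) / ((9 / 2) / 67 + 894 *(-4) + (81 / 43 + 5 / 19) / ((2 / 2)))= 555500130240 / 405085180952101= 0.00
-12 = -12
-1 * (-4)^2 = -16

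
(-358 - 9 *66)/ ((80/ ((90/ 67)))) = -1071/ 67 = -15.99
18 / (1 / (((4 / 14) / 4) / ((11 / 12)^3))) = 1.67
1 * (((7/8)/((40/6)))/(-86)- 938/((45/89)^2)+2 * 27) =-20146156601/5572800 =-3615.09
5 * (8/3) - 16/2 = 16/3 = 5.33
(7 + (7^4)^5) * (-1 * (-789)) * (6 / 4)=94434147163223811468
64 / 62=32 / 31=1.03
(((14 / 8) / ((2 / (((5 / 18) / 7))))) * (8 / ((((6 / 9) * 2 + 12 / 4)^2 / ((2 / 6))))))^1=5 / 1014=0.00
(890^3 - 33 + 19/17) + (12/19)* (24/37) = 8425084142870/11951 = 704968968.53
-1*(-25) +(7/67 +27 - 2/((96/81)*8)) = 445039/8576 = 51.89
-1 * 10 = -10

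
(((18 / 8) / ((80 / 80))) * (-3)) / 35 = -27 / 140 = -0.19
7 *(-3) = -21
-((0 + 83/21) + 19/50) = -4549/1050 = -4.33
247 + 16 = 263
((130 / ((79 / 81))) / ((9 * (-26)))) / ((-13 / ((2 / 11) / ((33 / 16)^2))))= 0.00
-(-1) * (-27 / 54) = -1 / 2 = -0.50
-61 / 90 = -0.68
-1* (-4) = 4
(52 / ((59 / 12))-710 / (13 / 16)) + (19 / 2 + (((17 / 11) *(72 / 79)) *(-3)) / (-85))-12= -5770224051 / 6665230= -865.72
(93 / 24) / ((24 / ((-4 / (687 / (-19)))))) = 589 / 32976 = 0.02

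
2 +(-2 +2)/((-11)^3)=2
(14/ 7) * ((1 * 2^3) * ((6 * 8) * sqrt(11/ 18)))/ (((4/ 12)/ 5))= 1920 * sqrt(22)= 9005.60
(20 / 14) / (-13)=-10 / 91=-0.11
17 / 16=1.06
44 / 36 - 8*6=-46.78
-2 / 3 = -0.67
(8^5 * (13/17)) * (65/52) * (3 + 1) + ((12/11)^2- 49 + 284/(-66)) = 772839371/6171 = 125237.30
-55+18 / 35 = -1907 / 35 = -54.49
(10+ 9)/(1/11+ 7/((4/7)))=836/543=1.54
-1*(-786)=786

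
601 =601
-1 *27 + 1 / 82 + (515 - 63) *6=220171 / 82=2685.01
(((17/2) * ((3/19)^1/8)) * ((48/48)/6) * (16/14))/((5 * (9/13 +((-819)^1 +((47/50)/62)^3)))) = -329190550000/42149915334490033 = -0.00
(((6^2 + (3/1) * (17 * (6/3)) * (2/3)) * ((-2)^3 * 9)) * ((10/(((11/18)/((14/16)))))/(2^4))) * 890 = -5963809.09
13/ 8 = 1.62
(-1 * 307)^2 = 94249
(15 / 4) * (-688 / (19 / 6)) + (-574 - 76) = -27830 / 19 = -1464.74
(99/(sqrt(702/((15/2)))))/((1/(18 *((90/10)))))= 1657.72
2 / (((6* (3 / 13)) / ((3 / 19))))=13 / 57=0.23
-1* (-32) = 32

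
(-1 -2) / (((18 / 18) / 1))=-3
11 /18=0.61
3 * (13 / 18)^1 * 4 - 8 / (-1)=50 / 3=16.67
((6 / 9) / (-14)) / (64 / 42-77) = 1 / 1585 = 0.00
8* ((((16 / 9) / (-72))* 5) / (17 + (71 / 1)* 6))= -80 / 35883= -0.00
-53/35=-1.51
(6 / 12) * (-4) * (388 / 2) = -388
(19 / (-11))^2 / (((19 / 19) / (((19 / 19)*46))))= 16606 / 121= 137.24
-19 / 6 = -3.17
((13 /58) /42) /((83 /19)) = 247 /202188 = 0.00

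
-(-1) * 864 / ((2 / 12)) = 5184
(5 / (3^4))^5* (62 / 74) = 0.00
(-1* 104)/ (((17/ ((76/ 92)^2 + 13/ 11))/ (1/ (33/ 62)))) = -21.43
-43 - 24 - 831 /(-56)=-2921 /56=-52.16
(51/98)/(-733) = -51/71834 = -0.00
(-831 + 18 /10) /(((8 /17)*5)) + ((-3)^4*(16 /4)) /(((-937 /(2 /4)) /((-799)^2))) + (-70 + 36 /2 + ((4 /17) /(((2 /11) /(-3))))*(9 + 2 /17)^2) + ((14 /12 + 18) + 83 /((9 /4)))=-460076925080039 /4143132900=-111045.66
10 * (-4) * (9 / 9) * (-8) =320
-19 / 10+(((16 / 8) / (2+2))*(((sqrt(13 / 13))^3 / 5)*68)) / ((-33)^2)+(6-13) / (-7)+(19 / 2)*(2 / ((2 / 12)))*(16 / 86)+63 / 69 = 228636373 / 10770210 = 21.23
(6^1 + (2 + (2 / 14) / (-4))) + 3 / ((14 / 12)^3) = 13519 / 1372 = 9.85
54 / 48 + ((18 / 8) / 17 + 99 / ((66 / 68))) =14043 / 136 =103.26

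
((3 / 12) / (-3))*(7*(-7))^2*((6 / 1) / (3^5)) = -2401 / 486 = -4.94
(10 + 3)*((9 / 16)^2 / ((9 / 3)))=351 / 256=1.37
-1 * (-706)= 706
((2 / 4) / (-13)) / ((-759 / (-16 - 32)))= -8 / 3289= -0.00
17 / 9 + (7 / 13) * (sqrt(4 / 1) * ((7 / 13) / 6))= 3020 / 1521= 1.99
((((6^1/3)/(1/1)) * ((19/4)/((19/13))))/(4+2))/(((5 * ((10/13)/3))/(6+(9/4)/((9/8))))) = 169/25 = 6.76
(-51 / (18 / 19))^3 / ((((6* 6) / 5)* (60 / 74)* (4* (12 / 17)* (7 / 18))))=-21196209943 / 870912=-24337.95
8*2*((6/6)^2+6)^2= 784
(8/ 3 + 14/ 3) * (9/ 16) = 33/ 8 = 4.12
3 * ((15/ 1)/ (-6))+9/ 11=-147/ 22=-6.68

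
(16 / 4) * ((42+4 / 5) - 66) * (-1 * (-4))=-1856 / 5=-371.20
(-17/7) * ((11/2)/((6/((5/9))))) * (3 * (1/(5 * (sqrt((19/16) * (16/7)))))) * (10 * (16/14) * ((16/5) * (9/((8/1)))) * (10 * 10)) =-149600 * sqrt(133)/931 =-1853.14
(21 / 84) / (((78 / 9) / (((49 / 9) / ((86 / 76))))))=931 / 6708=0.14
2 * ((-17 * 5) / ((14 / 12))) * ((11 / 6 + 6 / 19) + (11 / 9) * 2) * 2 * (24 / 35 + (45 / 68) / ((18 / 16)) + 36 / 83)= -529954856 / 231819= -2286.07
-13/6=-2.17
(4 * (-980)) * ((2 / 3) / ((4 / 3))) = -1960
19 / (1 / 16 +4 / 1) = 4.68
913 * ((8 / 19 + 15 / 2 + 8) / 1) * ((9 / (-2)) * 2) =-4971285 / 38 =-130823.29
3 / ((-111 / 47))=-47 / 37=-1.27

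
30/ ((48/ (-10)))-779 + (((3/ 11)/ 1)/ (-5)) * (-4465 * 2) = -13119/ 44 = -298.16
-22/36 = -0.61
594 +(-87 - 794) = -287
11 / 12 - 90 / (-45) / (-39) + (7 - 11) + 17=721 / 52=13.87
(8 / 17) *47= 376 / 17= 22.12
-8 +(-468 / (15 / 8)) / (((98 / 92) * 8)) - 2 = -9626 / 245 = -39.29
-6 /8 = -3 /4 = -0.75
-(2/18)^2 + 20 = 1619/81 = 19.99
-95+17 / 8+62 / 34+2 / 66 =-408503 / 4488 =-91.02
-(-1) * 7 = 7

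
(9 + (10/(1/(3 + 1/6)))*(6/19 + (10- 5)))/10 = 266/15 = 17.73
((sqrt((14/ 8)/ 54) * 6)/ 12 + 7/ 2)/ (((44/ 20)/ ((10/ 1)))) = 25 * sqrt(42)/ 396 + 175/ 11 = 16.32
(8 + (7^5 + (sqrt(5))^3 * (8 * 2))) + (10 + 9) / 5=80 * sqrt(5) + 84094 / 5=16997.69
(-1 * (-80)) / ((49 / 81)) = 6480 / 49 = 132.24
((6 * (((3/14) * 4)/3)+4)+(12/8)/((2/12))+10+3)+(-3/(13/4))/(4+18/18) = 12526/455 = 27.53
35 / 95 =7 / 19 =0.37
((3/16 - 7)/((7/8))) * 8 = -436/7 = -62.29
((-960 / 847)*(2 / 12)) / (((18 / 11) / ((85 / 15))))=-1360 / 2079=-0.65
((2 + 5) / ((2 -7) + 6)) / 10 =0.70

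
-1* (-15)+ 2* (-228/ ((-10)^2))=261/ 25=10.44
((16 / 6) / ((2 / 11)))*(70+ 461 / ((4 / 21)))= 109571 / 3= 36523.67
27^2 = 729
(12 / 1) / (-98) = -0.12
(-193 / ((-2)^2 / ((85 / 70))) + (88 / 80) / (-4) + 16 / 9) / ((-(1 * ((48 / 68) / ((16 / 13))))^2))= 6396148 / 36855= 173.55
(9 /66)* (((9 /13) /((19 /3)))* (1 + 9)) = 405 /2717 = 0.15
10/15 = 2/3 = 0.67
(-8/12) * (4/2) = -4/3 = -1.33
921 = 921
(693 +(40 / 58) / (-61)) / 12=1225897 / 21228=57.75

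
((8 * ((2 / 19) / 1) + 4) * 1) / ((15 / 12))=368 / 95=3.87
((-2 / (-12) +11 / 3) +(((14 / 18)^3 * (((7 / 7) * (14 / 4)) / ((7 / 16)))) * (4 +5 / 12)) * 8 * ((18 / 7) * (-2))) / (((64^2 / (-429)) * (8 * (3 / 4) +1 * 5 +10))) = 47269079 / 13934592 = 3.39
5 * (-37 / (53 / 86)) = -15910 / 53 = -300.19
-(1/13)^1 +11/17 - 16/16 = -95/221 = -0.43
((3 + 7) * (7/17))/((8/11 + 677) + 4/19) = 14630/2408713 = 0.01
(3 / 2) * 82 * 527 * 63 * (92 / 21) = 17890596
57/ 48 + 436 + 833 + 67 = 21395/ 16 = 1337.19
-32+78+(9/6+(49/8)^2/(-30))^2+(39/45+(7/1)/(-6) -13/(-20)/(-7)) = 45.67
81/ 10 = 8.10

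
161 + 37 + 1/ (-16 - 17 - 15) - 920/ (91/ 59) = -1740667/ 4368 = -398.50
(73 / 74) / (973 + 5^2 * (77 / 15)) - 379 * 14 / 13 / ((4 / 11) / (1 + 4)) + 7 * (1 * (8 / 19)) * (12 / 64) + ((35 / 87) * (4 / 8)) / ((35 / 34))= -29481976511717 / 5253974544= -5611.37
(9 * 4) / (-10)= -18 / 5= -3.60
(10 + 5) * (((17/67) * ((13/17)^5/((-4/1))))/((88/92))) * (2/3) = -42698695/246219908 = -0.17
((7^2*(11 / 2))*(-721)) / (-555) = 388619 / 1110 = 350.11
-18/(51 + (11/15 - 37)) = -270/221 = -1.22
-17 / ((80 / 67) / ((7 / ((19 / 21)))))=-167433 / 1520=-110.15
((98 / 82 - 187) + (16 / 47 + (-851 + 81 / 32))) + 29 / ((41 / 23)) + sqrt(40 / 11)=-62753289 / 61664 + 2* sqrt(110) / 11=-1015.76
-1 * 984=-984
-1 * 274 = -274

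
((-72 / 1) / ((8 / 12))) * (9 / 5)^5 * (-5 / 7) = 6377292 / 4375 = 1457.67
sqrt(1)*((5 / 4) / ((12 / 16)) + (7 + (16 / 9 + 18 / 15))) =524 / 45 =11.64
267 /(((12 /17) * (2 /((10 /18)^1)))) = 7565 /72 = 105.07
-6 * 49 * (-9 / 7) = 378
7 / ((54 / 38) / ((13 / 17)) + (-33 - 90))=-1729 / 29922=-0.06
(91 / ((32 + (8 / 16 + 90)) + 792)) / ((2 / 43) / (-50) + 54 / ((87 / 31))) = 5673850 / 1097072609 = 0.01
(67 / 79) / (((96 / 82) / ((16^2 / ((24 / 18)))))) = 10988 / 79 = 139.09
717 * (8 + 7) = 10755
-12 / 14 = -6 / 7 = -0.86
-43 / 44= -0.98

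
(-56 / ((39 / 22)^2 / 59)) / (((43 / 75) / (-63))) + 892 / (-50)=20985418918 / 181675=115510.77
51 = 51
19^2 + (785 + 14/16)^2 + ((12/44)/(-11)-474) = 4781815385/7744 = 617486.49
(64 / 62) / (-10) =-0.10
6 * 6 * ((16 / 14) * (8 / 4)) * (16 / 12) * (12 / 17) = 9216 / 119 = 77.45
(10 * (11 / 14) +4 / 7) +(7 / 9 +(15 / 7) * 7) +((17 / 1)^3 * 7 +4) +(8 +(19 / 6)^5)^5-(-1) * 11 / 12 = 737596387922087608649822156278885 / 199012016209507909632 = 3706290715358.57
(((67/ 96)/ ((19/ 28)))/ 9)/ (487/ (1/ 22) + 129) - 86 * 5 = -2733551213/ 6357096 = -430.00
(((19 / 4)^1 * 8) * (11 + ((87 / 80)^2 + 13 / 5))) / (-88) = -1797571 / 281600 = -6.38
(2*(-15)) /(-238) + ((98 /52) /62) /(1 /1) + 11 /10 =1205109 /959140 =1.26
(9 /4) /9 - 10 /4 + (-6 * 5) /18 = -47 /12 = -3.92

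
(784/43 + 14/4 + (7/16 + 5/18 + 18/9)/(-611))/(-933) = -82204235/3529830096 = -0.02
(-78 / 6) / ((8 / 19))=-247 / 8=-30.88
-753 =-753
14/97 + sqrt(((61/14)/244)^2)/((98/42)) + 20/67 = 1147673/2547608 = 0.45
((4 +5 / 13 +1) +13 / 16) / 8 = 1289 / 1664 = 0.77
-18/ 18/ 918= -1/ 918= -0.00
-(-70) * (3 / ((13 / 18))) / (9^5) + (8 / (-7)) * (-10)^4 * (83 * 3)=-566345519020 / 199017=-2845714.28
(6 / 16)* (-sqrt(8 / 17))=-3* sqrt(34) / 68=-0.26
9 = 9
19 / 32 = 0.59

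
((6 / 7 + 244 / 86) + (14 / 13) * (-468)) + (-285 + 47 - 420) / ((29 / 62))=-16646764 / 8729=-1907.06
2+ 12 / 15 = 14 / 5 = 2.80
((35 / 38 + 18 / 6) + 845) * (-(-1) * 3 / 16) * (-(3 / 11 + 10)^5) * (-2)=1783053493471161 / 48959504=36418945.21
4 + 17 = 21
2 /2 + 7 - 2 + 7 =13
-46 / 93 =-0.49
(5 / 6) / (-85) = -1 / 102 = -0.01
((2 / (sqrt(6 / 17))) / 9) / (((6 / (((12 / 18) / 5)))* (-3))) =-sqrt(102) / 3645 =-0.00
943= 943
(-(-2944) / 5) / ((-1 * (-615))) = 0.96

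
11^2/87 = 121/87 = 1.39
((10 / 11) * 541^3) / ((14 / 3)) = 2375106315 / 77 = 30845536.56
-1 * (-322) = 322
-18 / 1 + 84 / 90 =-256 / 15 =-17.07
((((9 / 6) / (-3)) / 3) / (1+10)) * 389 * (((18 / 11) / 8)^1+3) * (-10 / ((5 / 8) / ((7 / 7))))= 36566 / 121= 302.20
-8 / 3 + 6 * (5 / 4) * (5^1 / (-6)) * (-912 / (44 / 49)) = 209387 / 33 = 6345.06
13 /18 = 0.72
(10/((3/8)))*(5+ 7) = 320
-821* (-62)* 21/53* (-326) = -348475092/53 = -6575001.74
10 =10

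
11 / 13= 0.85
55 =55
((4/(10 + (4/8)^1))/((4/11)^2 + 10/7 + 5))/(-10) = -484/83355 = -0.01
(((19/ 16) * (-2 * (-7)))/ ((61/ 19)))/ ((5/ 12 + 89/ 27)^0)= 5.18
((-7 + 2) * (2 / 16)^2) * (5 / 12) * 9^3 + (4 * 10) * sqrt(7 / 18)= 1.21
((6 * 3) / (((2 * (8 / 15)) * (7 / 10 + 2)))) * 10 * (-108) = -6750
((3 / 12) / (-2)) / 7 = -1 / 56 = -0.02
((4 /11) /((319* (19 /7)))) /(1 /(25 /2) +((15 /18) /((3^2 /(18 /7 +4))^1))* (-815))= -132300 /156193285237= -0.00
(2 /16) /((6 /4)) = 1 /12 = 0.08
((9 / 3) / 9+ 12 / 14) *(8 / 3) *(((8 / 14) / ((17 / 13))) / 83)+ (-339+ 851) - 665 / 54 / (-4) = 7692447323 / 14934024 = 515.10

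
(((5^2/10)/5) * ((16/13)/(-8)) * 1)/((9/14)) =-14/117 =-0.12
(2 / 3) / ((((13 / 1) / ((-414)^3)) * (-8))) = 5913162 / 13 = 454858.62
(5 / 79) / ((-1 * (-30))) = 1 / 474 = 0.00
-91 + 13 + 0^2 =-78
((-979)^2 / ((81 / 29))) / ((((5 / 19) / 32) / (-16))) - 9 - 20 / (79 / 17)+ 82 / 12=-42721258181981 / 63990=-667623975.34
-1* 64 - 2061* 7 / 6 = -4937 / 2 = -2468.50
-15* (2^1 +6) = -120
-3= -3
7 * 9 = 63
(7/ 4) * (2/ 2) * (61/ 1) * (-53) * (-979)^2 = -21690478271/ 4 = -5422619567.75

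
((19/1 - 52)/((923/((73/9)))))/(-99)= 73/24921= 0.00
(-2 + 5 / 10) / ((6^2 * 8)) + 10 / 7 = 1913 / 1344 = 1.42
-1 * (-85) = 85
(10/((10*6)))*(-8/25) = -4/75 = -0.05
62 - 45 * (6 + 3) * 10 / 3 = -1288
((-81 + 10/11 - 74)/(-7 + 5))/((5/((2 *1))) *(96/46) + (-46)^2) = 38985/1073336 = 0.04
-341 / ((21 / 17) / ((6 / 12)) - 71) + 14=22107 / 1165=18.98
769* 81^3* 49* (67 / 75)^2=9988138881441 / 625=15981022210.31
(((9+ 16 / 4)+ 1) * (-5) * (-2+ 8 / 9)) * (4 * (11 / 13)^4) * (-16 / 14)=-46851200 / 257049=-182.27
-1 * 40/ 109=-40/ 109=-0.37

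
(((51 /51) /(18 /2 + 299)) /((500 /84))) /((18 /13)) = 13 /33000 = 0.00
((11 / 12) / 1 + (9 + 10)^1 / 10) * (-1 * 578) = -48841 / 30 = -1628.03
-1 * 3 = -3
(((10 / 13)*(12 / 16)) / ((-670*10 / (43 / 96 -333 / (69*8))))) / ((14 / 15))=147 / 10256896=0.00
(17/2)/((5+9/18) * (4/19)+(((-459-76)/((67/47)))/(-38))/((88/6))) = 952204/205147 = 4.64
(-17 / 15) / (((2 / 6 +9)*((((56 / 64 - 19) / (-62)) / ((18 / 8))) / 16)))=-75888 / 5075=-14.95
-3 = -3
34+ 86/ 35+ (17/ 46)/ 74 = 4344099/ 119140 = 36.46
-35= -35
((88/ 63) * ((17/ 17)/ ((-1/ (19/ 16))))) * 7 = -11.61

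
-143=-143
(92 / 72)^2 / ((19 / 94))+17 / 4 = 75889 / 6156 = 12.33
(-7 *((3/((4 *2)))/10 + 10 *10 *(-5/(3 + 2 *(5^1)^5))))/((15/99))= 4906671/2501200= 1.96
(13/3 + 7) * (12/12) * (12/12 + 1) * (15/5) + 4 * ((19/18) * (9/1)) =106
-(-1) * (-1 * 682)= -682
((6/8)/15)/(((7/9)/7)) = 9/20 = 0.45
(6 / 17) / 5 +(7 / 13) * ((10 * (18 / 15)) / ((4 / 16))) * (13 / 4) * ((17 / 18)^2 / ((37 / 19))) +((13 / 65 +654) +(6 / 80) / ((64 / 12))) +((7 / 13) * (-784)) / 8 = 90429791939 / 141298560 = 639.99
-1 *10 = -10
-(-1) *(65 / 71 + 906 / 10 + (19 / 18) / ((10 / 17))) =1192501 / 12780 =93.31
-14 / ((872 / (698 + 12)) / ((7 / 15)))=-3479 / 654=-5.32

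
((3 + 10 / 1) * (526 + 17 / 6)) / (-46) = -41249 / 276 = -149.45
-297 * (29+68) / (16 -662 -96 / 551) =15873759 / 356042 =44.58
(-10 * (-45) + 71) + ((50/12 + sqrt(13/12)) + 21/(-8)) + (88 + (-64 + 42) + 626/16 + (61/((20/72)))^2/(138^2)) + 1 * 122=sqrt(39)/6 + 29843492/39675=753.24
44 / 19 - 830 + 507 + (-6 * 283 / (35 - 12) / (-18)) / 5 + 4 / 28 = -14670401 / 45885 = -319.72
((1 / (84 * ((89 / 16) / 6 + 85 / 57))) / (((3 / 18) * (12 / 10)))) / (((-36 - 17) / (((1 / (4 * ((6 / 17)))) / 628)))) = -1615 / 3083130204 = -0.00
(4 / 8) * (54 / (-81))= -1 / 3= -0.33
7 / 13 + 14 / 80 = 371 / 520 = 0.71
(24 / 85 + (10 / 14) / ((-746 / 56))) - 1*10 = -309798 / 31705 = -9.77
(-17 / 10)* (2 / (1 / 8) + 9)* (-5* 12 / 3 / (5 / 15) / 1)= 2550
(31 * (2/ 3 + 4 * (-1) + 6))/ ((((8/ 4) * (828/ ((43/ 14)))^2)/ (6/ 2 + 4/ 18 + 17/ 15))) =0.00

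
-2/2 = -1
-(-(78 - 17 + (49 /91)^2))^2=-3756.46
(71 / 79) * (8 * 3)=1704 / 79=21.57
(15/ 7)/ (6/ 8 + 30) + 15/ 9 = 1495/ 861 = 1.74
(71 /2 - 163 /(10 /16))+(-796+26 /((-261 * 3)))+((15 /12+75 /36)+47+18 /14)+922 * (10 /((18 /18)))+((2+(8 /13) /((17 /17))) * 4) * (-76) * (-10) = 11543737771 /712530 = 16201.06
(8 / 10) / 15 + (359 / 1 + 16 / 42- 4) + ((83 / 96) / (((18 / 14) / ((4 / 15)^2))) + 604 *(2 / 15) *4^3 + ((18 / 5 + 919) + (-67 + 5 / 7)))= 541422323 / 85050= 6365.93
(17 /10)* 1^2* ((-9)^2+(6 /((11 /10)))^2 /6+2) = 180931 /1210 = 149.53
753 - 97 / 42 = 31529 / 42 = 750.69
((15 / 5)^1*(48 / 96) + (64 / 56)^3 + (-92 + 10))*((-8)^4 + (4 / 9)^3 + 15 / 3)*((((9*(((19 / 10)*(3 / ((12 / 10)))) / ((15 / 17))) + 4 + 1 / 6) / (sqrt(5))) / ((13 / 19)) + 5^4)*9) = -14467711688125 / 7938 - 198358114328869*sqrt(5) / 4422600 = -1922878952.15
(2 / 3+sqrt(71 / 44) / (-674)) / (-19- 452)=-2 / 1413+sqrt(781) / 6983988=-0.00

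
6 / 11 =0.55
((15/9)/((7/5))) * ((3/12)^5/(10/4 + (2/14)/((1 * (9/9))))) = 25/56832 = 0.00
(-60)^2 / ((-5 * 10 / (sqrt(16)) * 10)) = -144 / 5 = -28.80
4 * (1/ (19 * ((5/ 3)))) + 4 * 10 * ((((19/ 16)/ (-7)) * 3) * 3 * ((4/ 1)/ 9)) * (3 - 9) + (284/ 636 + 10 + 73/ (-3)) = 5254912/ 35245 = 149.10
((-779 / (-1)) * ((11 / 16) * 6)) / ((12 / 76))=162811 / 8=20351.38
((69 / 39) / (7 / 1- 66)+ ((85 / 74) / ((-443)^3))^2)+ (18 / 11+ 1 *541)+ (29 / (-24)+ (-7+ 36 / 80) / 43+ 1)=244264125127975632288446405033 / 450467596382822969689544520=542.25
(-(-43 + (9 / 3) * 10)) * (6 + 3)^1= 117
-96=-96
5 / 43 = 0.12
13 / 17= 0.76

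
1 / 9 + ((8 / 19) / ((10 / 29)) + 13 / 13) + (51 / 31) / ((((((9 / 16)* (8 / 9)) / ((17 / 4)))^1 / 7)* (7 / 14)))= 5250809 / 26505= 198.11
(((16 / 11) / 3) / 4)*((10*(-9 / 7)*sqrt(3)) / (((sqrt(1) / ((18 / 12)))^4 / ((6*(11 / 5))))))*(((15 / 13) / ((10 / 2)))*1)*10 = -21870*sqrt(3) / 91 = -416.26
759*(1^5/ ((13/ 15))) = 11385/ 13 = 875.77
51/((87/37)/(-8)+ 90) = 5032/8851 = 0.57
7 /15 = 0.47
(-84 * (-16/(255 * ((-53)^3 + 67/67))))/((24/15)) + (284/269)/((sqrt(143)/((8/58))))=-2/90389 + 1136 * sqrt(143)/1115543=0.01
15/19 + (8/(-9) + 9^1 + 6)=2548/171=14.90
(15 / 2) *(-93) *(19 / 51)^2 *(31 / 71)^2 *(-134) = 3602774585 / 1456849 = 2472.99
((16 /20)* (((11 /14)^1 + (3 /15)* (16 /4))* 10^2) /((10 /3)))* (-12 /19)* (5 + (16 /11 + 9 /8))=-1332666 /7315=-182.18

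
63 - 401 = -338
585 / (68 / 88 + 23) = 12870 / 523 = 24.61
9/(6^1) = 3/2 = 1.50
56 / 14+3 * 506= 1522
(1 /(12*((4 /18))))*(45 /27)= 5 /8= 0.62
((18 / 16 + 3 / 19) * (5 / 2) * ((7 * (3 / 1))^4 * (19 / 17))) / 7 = 27088425 / 272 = 99589.80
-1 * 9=-9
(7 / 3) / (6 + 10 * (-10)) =-7 / 282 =-0.02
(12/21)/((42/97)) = 194/147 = 1.32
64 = 64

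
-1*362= -362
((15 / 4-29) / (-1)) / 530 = 101 / 2120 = 0.05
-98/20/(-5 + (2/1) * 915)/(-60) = 49/1095000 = 0.00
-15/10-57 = -58.50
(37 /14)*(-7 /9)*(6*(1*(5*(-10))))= 1850 /3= 616.67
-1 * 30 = -30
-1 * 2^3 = -8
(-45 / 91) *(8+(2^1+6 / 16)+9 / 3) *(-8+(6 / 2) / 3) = 4815 / 104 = 46.30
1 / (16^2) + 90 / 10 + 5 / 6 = 7555 / 768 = 9.84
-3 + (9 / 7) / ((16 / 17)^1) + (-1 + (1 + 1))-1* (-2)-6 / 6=41 / 112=0.37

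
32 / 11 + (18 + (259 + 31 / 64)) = 197397 / 704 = 280.39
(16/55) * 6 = 96/55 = 1.75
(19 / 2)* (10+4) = 133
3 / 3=1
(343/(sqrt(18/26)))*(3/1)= 343*sqrt(13)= 1236.70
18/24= 3/4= 0.75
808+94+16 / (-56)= 6312 / 7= 901.71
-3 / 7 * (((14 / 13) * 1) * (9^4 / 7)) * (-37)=1456542 / 91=16005.96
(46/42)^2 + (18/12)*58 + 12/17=666524/7497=88.91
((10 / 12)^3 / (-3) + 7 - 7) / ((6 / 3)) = -125 / 1296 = -0.10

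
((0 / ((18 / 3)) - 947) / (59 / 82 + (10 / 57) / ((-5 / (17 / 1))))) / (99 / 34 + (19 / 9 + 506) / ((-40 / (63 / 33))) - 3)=19865135664 / 62809205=316.28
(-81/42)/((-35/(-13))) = -351/490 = -0.72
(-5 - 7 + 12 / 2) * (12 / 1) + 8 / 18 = -71.56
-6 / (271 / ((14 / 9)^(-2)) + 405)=-486 / 85921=-0.01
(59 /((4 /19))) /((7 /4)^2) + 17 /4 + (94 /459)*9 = 975643 /9996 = 97.60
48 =48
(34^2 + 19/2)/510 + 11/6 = 4201/1020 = 4.12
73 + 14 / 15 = 1109 / 15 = 73.93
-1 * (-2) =2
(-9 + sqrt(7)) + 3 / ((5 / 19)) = 12 / 5 + sqrt(7) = 5.05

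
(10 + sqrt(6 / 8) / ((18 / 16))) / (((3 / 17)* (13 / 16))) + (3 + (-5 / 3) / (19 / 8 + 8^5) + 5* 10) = 1088* sqrt(3) / 351 + 418324587 / 3408119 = 128.11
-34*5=-170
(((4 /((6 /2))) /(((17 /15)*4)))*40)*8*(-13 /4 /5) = -1040 /17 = -61.18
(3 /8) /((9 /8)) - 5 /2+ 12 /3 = 11 /6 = 1.83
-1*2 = -2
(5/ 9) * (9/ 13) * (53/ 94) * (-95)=-25175/ 1222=-20.60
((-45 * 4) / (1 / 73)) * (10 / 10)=-13140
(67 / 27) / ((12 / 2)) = 67 / 162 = 0.41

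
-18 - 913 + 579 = -352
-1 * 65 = -65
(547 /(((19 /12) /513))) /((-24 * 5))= -14769 /10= -1476.90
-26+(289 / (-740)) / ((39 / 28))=-189613 / 7215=-26.28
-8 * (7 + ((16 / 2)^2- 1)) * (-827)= 463120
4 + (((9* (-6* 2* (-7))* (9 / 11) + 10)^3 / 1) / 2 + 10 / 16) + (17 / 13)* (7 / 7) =17186660178315 / 138424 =124159540.10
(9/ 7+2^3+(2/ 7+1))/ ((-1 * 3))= -74/ 21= -3.52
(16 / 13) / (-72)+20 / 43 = 2254 / 5031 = 0.45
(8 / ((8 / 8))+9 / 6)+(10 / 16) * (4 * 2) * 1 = 14.50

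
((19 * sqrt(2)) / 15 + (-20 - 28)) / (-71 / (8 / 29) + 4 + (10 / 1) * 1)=128 / 649 - 152 * sqrt(2) / 29205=0.19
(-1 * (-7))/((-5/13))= -91/5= -18.20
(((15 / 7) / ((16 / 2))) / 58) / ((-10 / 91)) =-39 / 928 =-0.04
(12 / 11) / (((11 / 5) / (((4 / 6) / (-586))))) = -20 / 35453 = -0.00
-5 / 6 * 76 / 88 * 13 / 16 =-1235 / 2112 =-0.58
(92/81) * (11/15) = 1012/1215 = 0.83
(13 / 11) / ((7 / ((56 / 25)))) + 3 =929 / 275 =3.38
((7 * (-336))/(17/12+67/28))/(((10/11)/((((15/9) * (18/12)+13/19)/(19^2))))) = -5.99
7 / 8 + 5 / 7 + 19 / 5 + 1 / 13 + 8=49017 / 3640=13.47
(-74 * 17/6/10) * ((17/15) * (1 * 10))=-10693/45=-237.62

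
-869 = -869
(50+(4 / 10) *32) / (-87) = -314 / 435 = -0.72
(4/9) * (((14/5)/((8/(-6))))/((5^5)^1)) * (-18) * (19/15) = 532/78125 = 0.01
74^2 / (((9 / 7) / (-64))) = -2453248 / 9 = -272583.11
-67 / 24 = -2.79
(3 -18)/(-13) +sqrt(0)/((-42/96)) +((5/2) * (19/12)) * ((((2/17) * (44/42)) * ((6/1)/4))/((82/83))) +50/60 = 4152535/1522248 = 2.73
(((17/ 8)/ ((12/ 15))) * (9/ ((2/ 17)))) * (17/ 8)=431.81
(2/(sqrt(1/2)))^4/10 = 32/5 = 6.40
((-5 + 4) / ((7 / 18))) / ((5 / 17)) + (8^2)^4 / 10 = 1677712.86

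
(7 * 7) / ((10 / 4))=98 / 5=19.60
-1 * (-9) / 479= 9 / 479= 0.02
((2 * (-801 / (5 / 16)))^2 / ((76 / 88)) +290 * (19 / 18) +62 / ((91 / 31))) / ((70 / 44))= 260434744307254 / 13615875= 19127286.66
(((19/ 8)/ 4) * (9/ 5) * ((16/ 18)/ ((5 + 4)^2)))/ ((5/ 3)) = 19/ 2700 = 0.01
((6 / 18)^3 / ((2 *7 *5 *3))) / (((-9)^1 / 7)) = -1 / 7290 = -0.00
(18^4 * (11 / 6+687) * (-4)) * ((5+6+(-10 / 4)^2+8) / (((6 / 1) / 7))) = -8520642396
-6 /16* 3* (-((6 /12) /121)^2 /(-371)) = -9 /173817952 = -0.00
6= 6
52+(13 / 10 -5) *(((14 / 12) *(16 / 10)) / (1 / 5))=262 / 15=17.47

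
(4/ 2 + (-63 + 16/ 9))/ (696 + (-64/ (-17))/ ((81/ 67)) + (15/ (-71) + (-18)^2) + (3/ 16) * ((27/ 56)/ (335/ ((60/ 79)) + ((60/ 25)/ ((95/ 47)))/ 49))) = -22826662039737504/ 394268555596063633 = -0.06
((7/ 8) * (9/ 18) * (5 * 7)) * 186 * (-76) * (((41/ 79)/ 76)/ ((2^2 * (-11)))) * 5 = 4670925/ 27808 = 167.97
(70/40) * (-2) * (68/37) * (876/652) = -52122/6031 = -8.64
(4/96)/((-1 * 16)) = -1/384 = -0.00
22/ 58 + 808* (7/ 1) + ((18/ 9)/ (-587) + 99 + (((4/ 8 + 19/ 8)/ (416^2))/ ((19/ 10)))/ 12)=15462912306896653/ 2686690246656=5755.38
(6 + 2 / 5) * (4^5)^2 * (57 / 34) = 956301312 / 85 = 11250603.67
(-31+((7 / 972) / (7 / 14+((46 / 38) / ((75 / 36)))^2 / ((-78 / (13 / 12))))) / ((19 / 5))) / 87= -3366970969 / 9450407538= -0.36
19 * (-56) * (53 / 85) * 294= -16579248 / 85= -195049.98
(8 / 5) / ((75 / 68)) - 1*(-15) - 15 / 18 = 11713 / 750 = 15.62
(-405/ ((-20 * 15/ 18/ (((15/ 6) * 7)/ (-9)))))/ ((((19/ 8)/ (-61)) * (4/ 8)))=46116/ 19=2427.16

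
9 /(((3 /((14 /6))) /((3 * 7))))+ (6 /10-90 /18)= 713 /5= 142.60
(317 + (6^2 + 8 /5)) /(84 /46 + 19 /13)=530127 /4915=107.86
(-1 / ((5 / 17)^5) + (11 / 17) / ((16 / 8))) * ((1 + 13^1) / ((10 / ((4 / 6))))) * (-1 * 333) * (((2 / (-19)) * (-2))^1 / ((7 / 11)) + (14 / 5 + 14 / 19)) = 13772351910396 / 25234375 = 545777.41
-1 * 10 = -10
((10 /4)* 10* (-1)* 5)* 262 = -32750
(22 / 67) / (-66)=-1 / 201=-0.00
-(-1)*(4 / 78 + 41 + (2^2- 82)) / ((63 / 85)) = -122485 / 2457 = -49.85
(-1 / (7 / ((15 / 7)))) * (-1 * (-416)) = -127.35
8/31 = 0.26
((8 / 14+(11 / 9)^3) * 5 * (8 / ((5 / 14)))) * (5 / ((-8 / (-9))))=122330 / 81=1510.25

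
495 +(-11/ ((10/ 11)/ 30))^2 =132264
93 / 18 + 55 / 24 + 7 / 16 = 379 / 48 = 7.90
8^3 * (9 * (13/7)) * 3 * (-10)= -1797120/7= -256731.43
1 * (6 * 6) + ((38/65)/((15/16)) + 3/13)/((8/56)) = 40931/975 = 41.98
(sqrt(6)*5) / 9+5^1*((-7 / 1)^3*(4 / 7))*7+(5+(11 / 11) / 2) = -13709 / 2+5*sqrt(6) / 9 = -6853.14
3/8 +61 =491/8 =61.38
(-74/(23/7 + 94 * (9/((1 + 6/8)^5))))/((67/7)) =-8706026/61742309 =-0.14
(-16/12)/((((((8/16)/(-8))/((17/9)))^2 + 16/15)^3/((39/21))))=-23690230716432384000/11646837379106202553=-2.03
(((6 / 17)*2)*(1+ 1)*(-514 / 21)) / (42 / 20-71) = 41120 / 81991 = 0.50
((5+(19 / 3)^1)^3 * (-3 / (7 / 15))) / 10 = -19652 / 21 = -935.81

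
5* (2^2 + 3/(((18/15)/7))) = 215/2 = 107.50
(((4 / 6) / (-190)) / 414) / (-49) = 1 / 5781510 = 0.00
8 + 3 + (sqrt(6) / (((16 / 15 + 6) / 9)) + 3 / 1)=135 * sqrt(6) / 106 + 14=17.12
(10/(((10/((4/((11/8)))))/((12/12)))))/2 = 16/11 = 1.45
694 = 694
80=80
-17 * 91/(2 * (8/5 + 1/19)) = -146965/314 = -468.04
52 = 52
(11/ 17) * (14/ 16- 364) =-31955/ 136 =-234.96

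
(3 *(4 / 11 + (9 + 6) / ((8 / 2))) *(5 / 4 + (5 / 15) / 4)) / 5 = 181 / 55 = 3.29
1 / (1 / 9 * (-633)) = -3 / 211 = -0.01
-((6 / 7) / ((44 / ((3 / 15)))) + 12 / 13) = -9279 / 10010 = -0.93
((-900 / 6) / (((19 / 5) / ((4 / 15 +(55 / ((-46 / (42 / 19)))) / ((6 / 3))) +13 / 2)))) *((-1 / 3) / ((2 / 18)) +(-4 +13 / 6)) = 25877425 / 24909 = 1038.88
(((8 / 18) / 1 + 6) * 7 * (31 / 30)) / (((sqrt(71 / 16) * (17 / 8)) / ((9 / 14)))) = 14384 * sqrt(71) / 18105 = 6.69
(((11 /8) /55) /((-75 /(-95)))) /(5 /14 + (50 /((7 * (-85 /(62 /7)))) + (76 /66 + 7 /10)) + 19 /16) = 348194 /29158795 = 0.01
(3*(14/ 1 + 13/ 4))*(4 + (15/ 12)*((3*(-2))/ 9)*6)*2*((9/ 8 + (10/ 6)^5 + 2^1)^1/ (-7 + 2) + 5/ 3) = 68425/ 432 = 158.39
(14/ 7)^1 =2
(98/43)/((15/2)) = 196/645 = 0.30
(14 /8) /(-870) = -7 /3480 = -0.00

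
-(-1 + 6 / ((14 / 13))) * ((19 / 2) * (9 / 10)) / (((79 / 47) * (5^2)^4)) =-64296 / 1080078125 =-0.00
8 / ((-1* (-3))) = 8 / 3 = 2.67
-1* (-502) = 502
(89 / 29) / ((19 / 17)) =1513 / 551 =2.75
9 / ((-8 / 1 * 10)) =-9 / 80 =-0.11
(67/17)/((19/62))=4154/323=12.86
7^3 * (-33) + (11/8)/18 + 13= -1628053/144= -11305.92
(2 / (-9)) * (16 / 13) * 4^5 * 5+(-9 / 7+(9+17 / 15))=-5698169 / 4095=-1391.49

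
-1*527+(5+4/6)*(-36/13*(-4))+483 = 244/13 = 18.77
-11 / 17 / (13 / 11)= -121 / 221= -0.55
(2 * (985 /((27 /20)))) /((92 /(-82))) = -807700 /621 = -1300.64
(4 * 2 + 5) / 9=13 / 9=1.44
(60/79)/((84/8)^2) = 80/11613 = 0.01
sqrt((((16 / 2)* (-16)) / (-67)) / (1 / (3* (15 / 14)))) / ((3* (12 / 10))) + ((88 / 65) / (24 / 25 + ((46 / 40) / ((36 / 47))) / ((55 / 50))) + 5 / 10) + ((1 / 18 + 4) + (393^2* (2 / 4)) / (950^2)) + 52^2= 20* sqrt(2345) / 1407 + 26337659136510589 / 9721479105000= 2709.91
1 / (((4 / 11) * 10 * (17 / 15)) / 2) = 33 / 68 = 0.49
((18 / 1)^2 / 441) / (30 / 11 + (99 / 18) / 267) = 211464 / 790909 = 0.27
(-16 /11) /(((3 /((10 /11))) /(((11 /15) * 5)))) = -160 /99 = -1.62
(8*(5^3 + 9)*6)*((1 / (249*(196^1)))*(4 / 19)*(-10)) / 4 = -5360 / 77273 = -0.07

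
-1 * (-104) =104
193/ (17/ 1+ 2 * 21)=193/ 59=3.27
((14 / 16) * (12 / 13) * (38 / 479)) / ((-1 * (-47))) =399 / 292669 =0.00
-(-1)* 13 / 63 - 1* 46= -2885 / 63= -45.79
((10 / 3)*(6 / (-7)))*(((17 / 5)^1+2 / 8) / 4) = -2.61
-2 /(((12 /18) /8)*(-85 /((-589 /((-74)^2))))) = -3534 /116365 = -0.03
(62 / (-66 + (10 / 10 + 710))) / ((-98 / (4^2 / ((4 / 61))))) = -7564 / 31605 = -0.24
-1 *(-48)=48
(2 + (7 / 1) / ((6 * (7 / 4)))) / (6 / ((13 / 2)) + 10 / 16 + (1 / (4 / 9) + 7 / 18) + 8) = 2496 / 11407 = 0.22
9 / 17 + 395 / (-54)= -6229 / 918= -6.79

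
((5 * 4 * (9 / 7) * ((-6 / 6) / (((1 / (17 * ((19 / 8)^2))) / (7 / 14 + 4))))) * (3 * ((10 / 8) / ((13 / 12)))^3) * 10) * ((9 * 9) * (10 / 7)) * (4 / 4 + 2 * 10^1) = -152880628921875 / 123032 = -1242608662.15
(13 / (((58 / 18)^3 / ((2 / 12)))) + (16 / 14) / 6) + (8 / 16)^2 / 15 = 928411 / 3414460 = 0.27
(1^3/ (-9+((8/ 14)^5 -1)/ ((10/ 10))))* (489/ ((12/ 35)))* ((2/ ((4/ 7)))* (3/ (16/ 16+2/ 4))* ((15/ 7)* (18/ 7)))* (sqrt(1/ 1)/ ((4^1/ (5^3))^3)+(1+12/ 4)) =-1204057651077225/ 7127296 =-168936108.60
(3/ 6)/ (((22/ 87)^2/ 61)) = 461709/ 968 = 476.97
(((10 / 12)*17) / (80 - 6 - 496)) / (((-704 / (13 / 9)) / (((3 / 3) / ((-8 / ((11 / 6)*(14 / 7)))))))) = -0.00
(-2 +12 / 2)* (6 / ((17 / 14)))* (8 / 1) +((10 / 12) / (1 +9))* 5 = 32341 / 204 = 158.53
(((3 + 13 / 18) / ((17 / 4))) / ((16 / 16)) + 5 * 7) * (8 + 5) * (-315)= -2497495 / 17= -146911.47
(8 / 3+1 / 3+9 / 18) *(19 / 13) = 133 / 26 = 5.12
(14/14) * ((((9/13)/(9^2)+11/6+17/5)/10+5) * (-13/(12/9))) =-64633/1200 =-53.86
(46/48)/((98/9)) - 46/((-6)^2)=-8395/7056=-1.19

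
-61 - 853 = -914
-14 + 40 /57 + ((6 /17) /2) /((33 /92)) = -136502 /10659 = -12.81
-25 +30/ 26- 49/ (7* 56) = -2493/ 104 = -23.97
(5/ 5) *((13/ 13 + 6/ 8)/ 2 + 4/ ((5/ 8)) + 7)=571/ 40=14.28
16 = 16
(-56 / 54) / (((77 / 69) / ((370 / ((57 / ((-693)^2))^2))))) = -8811397342440 / 361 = -24408302887.65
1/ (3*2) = 1/ 6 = 0.17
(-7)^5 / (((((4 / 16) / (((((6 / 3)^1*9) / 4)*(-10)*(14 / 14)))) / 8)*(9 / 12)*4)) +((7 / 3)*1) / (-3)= 72606233 / 9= 8067359.22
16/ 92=4/ 23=0.17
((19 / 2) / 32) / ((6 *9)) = 19 / 3456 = 0.01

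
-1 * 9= -9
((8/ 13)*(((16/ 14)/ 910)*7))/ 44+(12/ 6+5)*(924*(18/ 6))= 1262521268/ 65065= 19404.00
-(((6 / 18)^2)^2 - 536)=43415 / 81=535.99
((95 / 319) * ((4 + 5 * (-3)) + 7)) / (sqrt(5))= -76 * sqrt(5) / 319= -0.53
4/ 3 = 1.33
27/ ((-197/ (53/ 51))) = -0.14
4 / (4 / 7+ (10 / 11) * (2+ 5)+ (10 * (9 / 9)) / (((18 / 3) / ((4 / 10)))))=231 / 439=0.53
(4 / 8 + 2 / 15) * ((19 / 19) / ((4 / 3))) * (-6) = -57 / 20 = -2.85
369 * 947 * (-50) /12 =-2912025 /2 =-1456012.50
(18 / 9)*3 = 6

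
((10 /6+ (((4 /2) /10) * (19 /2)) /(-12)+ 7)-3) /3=661 /360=1.84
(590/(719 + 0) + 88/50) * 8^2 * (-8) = -23749632/17975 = -1321.26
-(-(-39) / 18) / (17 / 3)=-13 / 34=-0.38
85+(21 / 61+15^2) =18931 / 61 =310.34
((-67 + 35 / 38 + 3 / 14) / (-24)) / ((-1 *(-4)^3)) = 365 / 8512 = 0.04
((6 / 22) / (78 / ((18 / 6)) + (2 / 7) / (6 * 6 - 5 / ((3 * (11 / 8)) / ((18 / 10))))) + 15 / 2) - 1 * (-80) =65194087 / 744986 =87.51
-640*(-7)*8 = 35840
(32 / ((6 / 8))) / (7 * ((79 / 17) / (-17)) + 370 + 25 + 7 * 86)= 9248 / 215685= 0.04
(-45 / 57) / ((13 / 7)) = -0.43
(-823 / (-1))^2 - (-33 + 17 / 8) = 5418879 / 8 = 677359.88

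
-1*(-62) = 62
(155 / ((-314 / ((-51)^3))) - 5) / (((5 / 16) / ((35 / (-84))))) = -41118670 / 471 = -87300.79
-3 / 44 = -0.07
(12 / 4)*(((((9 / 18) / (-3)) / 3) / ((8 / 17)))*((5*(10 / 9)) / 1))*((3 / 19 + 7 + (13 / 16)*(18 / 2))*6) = -170.83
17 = 17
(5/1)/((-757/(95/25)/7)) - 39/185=-54128/140045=-0.39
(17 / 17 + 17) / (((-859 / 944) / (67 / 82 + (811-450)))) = -252067824 / 35219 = -7157.15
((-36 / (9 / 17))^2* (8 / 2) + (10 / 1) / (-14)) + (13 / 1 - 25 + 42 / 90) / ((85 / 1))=18495.15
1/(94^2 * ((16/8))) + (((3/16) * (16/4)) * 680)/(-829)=-9011891/14650088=-0.62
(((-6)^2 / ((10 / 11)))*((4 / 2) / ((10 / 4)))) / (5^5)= 792 / 78125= 0.01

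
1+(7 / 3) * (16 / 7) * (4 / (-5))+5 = 26 / 15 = 1.73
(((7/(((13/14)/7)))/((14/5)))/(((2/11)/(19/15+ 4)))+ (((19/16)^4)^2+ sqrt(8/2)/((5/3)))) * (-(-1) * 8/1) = 461526823217699/104689827840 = 4408.52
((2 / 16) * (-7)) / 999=-7 / 7992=-0.00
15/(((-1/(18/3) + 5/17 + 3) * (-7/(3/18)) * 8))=-255/17864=-0.01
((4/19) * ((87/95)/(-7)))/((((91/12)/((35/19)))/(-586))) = 2447136/624169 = 3.92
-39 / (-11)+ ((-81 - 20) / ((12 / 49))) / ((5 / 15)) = -54283 / 44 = -1233.70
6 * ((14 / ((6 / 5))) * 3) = 210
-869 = -869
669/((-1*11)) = -669/11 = -60.82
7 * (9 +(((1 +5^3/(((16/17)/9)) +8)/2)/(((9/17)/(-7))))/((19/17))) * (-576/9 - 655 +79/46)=43439204305/1216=35723029.86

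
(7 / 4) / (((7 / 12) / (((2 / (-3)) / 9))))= -2 / 9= -0.22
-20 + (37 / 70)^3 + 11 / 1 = -3036347 / 343000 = -8.85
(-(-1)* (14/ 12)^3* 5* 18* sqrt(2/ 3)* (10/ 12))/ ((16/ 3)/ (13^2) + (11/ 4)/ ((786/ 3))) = 37968385* sqrt(6)/ 40221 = 2312.30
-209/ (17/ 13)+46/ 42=-56666/ 357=-158.73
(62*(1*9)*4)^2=4981824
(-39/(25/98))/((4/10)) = -1911/5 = -382.20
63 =63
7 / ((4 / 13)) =91 / 4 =22.75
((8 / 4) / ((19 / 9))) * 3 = 2.84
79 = 79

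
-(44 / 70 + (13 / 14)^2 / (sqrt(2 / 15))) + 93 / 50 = 431 / 350 - 169 * sqrt(30) / 392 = -1.13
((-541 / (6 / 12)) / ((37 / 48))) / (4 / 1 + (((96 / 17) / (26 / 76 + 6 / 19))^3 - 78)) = -1993449750000 / 793031684527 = -2.51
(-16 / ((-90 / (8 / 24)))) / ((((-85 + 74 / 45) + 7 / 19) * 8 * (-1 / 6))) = 19 / 35477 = 0.00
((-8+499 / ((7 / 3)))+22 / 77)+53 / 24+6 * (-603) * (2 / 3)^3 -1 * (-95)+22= -746.65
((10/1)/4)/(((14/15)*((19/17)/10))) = 6375/266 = 23.97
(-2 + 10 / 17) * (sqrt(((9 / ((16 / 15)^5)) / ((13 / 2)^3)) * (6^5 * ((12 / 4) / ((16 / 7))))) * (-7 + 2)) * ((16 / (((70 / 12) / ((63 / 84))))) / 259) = 492075 * sqrt(1365) / 20834996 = 0.87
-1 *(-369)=369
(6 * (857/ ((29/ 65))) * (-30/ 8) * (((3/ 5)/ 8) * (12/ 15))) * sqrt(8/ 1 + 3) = -300807 * sqrt(11)/ 116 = -8600.55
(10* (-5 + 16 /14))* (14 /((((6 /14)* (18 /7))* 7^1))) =-70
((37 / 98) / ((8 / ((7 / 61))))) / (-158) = -37 / 1079456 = -0.00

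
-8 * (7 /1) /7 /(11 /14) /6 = -56 /33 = -1.70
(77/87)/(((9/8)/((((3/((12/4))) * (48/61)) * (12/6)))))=19712/15921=1.24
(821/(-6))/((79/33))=-9031/158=-57.16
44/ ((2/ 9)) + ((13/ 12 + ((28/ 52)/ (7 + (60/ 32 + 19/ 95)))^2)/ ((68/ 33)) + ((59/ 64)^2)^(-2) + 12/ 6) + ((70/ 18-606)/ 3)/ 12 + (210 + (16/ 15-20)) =112973640341585799301/ 300259483988246640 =376.25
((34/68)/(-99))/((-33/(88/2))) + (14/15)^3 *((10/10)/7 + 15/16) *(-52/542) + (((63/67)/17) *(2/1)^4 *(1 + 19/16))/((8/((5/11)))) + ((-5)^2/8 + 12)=694777614193/45837346500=15.16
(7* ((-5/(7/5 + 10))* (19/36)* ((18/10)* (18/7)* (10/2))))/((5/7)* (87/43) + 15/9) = -13545/1124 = -12.05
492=492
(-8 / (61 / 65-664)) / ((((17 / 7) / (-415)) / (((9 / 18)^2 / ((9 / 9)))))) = -53950 / 104669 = -0.52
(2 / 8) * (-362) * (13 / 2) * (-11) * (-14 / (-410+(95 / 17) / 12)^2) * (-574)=4014820368 / 12949475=310.04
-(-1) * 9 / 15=3 / 5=0.60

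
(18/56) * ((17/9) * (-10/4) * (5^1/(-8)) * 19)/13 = 1.39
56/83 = 0.67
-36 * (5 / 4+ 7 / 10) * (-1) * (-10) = -702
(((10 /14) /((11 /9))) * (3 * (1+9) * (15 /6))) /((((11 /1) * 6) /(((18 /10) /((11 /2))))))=0.22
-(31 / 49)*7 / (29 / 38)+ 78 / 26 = -569 / 203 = -2.80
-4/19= -0.21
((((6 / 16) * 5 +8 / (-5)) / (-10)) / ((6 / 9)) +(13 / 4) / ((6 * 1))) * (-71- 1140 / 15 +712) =135713 / 480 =282.74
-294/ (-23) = 294/ 23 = 12.78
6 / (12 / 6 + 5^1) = 0.86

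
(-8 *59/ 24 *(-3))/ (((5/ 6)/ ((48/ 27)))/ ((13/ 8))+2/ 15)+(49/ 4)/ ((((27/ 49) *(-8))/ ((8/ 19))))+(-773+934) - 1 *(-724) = 691113691/ 675108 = 1023.71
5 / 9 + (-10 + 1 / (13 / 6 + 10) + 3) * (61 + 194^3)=-33185067160 / 657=-50509995.68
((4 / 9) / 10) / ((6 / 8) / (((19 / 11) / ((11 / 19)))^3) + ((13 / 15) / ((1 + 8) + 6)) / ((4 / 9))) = 235229405 / 837521469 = 0.28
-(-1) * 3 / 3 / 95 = 1 / 95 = 0.01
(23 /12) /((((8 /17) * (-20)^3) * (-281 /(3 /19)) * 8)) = 391 /10934272000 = 0.00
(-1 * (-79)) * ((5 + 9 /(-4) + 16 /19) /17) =21567 /1292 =16.69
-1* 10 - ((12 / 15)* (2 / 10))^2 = -6266 / 625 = -10.03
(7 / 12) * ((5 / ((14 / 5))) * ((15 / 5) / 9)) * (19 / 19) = 25 / 72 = 0.35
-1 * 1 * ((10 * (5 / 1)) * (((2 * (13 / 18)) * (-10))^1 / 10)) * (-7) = -4550 / 9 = -505.56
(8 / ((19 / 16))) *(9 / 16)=72 / 19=3.79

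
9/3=3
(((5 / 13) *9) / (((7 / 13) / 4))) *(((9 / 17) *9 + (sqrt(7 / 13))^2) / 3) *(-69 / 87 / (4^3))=-101085 / 179452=-0.56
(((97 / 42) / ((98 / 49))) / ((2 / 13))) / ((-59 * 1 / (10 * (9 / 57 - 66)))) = 2629185 / 31388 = 83.76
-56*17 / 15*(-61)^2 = -3542392 / 15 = -236159.47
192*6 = 1152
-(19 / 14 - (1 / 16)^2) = -2425 / 1792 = -1.35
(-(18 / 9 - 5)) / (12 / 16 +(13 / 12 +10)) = 18 / 71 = 0.25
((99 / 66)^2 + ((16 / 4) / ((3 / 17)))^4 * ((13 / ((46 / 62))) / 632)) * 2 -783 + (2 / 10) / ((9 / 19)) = 20396584789 / 1471770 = 13858.54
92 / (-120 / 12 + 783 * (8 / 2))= 46 / 1561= 0.03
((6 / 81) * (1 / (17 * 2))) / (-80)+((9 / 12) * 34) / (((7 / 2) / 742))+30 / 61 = 12110109059 / 2239920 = 5406.49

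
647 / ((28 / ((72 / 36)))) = 647 / 14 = 46.21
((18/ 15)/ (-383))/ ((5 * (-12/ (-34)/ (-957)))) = 16269/ 9575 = 1.70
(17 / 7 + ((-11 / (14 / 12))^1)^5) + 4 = -1252224531 / 16807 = -74506.13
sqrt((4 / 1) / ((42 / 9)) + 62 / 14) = sqrt(259) / 7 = 2.30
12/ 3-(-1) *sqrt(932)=4+ 2 *sqrt(233)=34.53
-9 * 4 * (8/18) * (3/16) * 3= -9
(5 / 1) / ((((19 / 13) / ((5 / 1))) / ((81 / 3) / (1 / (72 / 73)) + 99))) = 2980575 / 1387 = 2148.94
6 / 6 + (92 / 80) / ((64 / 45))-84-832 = -234033 / 256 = -914.19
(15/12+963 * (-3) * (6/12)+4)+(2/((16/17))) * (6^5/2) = 27291/4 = 6822.75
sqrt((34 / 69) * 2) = 2 * sqrt(1173) / 69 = 0.99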